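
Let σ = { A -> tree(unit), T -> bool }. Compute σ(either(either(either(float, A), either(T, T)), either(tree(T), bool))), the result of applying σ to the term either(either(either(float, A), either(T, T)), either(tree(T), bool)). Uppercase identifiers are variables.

Replace each occurrence of A with tree(unit).
Replace each occurrence of T with bool.
Result: either(either(either(float, tree(unit)), either(bool, bool)), either(tree(bool), bool)).

either(either(either(float, tree(unit)), either(bool, bool)), either(tree(bool), bool))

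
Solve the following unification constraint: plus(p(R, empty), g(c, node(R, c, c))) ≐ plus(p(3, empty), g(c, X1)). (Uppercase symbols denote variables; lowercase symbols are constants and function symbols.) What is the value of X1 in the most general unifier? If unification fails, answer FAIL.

Decompose plus/2: p(R, empty) ≐ p(3, empty),  g(c, node(R, c, c)) ≐ g(c, X1).
Decompose p/2: R ≐ 3,  empty ≐ empty.
Bind R := 3; substituting into the one remaining equation that mentions R gives: g(c, node(3, c, c)) ≐ g(c, X1).
Delete trivial equation empty ≐ empty.
Decompose g/2: c ≐ c,  node(3, c, c) ≐ X1.
Delete trivial equation c ≐ c.
Bind X1 := node(3, c, c).
MGU = { R -> 3, X1 -> node(3, c, c) }, so X1 -> node(3, c, c).

node(3, c, c)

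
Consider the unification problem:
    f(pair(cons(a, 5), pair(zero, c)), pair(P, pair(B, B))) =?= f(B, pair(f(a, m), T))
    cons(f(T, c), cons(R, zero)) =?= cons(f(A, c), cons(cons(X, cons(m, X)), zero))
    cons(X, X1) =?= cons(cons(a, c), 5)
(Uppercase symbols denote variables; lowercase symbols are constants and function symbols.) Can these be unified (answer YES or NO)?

YES

Decompose f/2: pair(cons(a, 5), pair(zero, c)) =?= B,  pair(P, pair(B, B)) =?= pair(f(a, m), T).
Bind B := pair(cons(a, 5), pair(zero, c)); substituting into the one remaining equation that mentions B gives: pair(P, pair(pair(cons(a, 5), pair(zero, c)), pair(cons(a, 5), pair(zero, c)))) =?= pair(f(a, m), T).
Decompose pair/2: P =?= f(a, m),  pair(pair(cons(a, 5), pair(zero, c)), pair(cons(a, 5), pair(zero, c))) =?= T.
Bind P := f(a, m); no other remaining equation mentions P.
Bind T := pair(pair(cons(a, 5), pair(zero, c)), pair(cons(a, 5), pair(zero, c))); substituting into the one remaining equation that mentions T gives: cons(f(pair(pair(cons(a, 5), pair(zero, c)), pair(cons(a, 5), pair(zero, c))), c), cons(R, zero)) =?= cons(f(A, c), cons(cons(X, cons(m, X)), zero)).
Decompose cons/2: f(pair(pair(cons(a, 5), pair(zero, c)), pair(cons(a, 5), pair(zero, c))), c) =?= f(A, c),  cons(R, zero) =?= cons(cons(X, cons(m, X)), zero).
Decompose f/2: pair(pair(cons(a, 5), pair(zero, c)), pair(cons(a, 5), pair(zero, c))) =?= A,  c =?= c.
Bind A := pair(pair(cons(a, 5), pair(zero, c)), pair(cons(a, 5), pair(zero, c))); no other remaining equation mentions A.
Delete trivial equation c =?= c.
Decompose cons/2: R =?= cons(X, cons(m, X)),  zero =?= zero.
Bind R := cons(X, cons(m, X)); no other remaining equation mentions R.
Delete trivial equation zero =?= zero.
Decompose cons/2: X =?= cons(a, c),  X1 =?= 5.
Bind X := cons(a, c); no other remaining equation mentions X. Substituting into the earlier binding gives R := cons(cons(a, c), cons(m, cons(a, c))).
Bind X1 := 5.
No equations remain and no clash or occurs-check failure arose, so a unifier exists.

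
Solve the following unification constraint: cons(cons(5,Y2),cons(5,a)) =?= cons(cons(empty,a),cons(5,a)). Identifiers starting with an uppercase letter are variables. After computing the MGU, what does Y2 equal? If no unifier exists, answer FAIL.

FAIL

Decompose cons/2: cons(5,Y2) =?= cons(empty,a),  cons(5,a) =?= cons(5,a).
Decompose cons/2: 5 =?= empty,  Y2 =?= a.
Clash: constants 5 and empty differ; no unifier exists.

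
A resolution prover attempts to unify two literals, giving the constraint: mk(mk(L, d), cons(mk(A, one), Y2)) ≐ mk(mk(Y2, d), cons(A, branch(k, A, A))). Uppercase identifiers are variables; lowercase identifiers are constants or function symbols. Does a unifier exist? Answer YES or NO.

Decompose mk/2: mk(L, d) ≐ mk(Y2, d),  cons(mk(A, one), Y2) ≐ cons(A, branch(k, A, A)).
Decompose mk/2: L ≐ Y2,  d ≐ d.
Bind L := Y2; no other remaining equation mentions L.
Delete trivial equation d ≐ d.
Decompose cons/2: mk(A, one) ≐ A,  Y2 ≐ branch(k, A, A).
Occurs check fails: A occurs in mk(A, one); the equation A ≐ mk(A, one) has no finite solution.

NO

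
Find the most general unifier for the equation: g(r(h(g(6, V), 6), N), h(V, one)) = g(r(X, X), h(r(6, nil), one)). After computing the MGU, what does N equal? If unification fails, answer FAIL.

Decompose g/2: r(h(g(6, V), 6), N) = r(X, X),  h(V, one) = h(r(6, nil), one).
Decompose r/2: h(g(6, V), 6) = X,  N = X.
Bind X := h(g(6, V), 6); substituting into the one remaining equation that mentions X gives: N = h(g(6, V), 6).
Bind N := h(g(6, V), 6); no other remaining equation mentions N.
Decompose h/2: V = r(6, nil),  one = one.
Bind V := r(6, nil); no other remaining equation mentions V. Substituting into the earlier bindings gives X := h(g(6, r(6, nil)), 6), N := h(g(6, r(6, nil)), 6).
Delete trivial equation one = one.
MGU = { X ↦ h(g(6, r(6, nil)), 6), N ↦ h(g(6, r(6, nil)), 6), V ↦ r(6, nil) }, so N ↦ h(g(6, r(6, nil)), 6).

h(g(6, r(6, nil)), 6)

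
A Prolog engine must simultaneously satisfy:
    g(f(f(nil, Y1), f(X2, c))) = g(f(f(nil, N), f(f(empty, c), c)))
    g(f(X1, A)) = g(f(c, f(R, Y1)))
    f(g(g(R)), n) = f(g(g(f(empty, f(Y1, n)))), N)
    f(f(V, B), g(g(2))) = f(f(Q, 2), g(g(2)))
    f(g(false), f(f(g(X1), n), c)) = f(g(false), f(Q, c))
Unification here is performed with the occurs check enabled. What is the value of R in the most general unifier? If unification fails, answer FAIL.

f(empty, f(n, n))

Decompose g/1: f(f(nil, Y1), f(X2, c)) = f(f(nil, N), f(f(empty, c), c)).
Decompose f/2: f(nil, Y1) = f(nil, N),  f(X2, c) = f(f(empty, c), c).
Decompose f/2: nil = nil,  Y1 = N.
Delete trivial equation nil = nil.
Bind Y1 := N; substituting into the 2 remaining equations that mention Y1 gives: g(f(X1, A)) = g(f(c, f(R, N))),  f(g(g(R)), n) = f(g(g(f(empty, f(N, n)))), N).
Decompose f/2: X2 = f(empty, c),  c = c.
Bind X2 := f(empty, c); no other remaining equation mentions X2.
Delete trivial equation c = c.
Decompose g/1: f(X1, A) = f(c, f(R, N)).
Decompose f/2: X1 = c,  A = f(R, N).
Bind X1 := c; substituting into the one remaining equation that mentions X1 gives: f(g(false), f(f(g(c), n), c)) = f(g(false), f(Q, c)).
Bind A := f(R, N); no other remaining equation mentions A.
Decompose f/2: g(g(R)) = g(g(f(empty, f(N, n)))),  n = N.
Decompose g/1: g(R) = g(f(empty, f(N, n))).
Decompose g/1: R = f(empty, f(N, n)).
Bind R := f(empty, f(N, n)); no other remaining equation mentions R. Substituting into the earlier binding gives A := f(f(empty, f(N, n)), N).
Bind N := n; no other remaining equation mentions N. Substituting into the earlier bindings gives Y1 := n, A := f(f(empty, f(n, n)), n), R := f(empty, f(n, n)).
Decompose f/2: f(V, B) = f(Q, 2),  g(g(2)) = g(g(2)).
Decompose f/2: V = Q,  B = 2.
Bind V := Q; no other remaining equation mentions V.
Bind B := 2; no other remaining equation mentions B.
Delete trivial equation g(g(2)) = g(g(2)).
Decompose f/2: g(false) = g(false),  f(f(g(c), n), c) = f(Q, c).
Delete trivial equation g(false) = g(false).
Decompose f/2: f(g(c), n) = Q,  c = c.
Bind Q := f(g(c), n); no other remaining equation mentions Q. Substituting into the earlier binding gives V := f(g(c), n).
Delete trivial equation c = c.
MGU = { Y1 = n, X2 = f(empty, c), X1 = c, A = f(f(empty, f(n, n)), n), R = f(empty, f(n, n)), N = n, V = f(g(c), n), B = 2, Q = f(g(c), n) }, so R = f(empty, f(n, n)).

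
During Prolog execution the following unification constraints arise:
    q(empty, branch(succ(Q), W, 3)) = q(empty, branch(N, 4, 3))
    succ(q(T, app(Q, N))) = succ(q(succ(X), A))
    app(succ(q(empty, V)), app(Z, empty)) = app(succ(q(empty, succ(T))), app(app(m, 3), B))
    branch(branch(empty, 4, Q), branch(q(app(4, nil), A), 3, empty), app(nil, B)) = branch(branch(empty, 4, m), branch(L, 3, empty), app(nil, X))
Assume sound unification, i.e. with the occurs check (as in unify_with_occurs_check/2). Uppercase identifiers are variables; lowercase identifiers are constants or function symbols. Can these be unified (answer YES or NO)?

YES

Decompose q/2: empty = empty,  branch(succ(Q), W, 3) = branch(N, 4, 3).
Delete trivial equation empty = empty.
Decompose branch/3: succ(Q) = N,  W = 4,  3 = 3.
Bind N := succ(Q); substituting into the one remaining equation that mentions N gives: succ(q(T, app(Q, succ(Q)))) = succ(q(succ(X), A)).
Bind W := 4; no other remaining equation mentions W.
Delete trivial equation 3 = 3.
Decompose succ/1: q(T, app(Q, succ(Q))) = q(succ(X), A).
Decompose q/2: T = succ(X),  app(Q, succ(Q)) = A.
Bind T := succ(X); substituting into the one remaining equation that mentions T gives: app(succ(q(empty, V)), app(Z, empty)) = app(succ(q(empty, succ(succ(X)))), app(app(m, 3), B)).
Bind A := app(Q, succ(Q)); substituting into the one remaining equation that mentions A gives: branch(branch(empty, 4, Q), branch(q(app(4, nil), app(Q, succ(Q))), 3, empty), app(nil, B)) = branch(branch(empty, 4, m), branch(L, 3, empty), app(nil, X)).
Decompose app/2: succ(q(empty, V)) = succ(q(empty, succ(succ(X)))),  app(Z, empty) = app(app(m, 3), B).
Decompose succ/1: q(empty, V) = q(empty, succ(succ(X))).
Decompose q/2: empty = empty,  V = succ(succ(X)).
Delete trivial equation empty = empty.
Bind V := succ(succ(X)); no other remaining equation mentions V.
Decompose app/2: Z = app(m, 3),  empty = B.
Bind Z := app(m, 3); no other remaining equation mentions Z.
Bind B := empty; substituting into the remaining equation gives: branch(branch(empty, 4, Q), branch(q(app(4, nil), app(Q, succ(Q))), 3, empty), app(nil, empty)) = branch(branch(empty, 4, m), branch(L, 3, empty), app(nil, X)).
Decompose branch/3: branch(empty, 4, Q) = branch(empty, 4, m),  branch(q(app(4, nil), app(Q, succ(Q))), 3, empty) = branch(L, 3, empty),  app(nil, empty) = app(nil, X).
Decompose branch/3: empty = empty,  4 = 4,  Q = m.
Delete trivial equation empty = empty.
Delete trivial equation 4 = 4.
Bind Q := m; substituting into the one remaining equation that mentions Q gives: branch(q(app(4, nil), app(m, succ(m))), 3, empty) = branch(L, 3, empty). Substituting into the earlier bindings gives N := succ(m), A := app(m, succ(m)).
Decompose branch/3: q(app(4, nil), app(m, succ(m))) = L,  3 = 3,  empty = empty.
Bind L := q(app(4, nil), app(m, succ(m))); no other remaining equation mentions L.
Delete trivial equation 3 = 3.
Delete trivial equation empty = empty.
Decompose app/2: nil = nil,  empty = X.
Delete trivial equation nil = nil.
Bind X := empty. Substituting into the earlier bindings gives T := succ(empty), V := succ(succ(empty)).
No equations remain and no clash or occurs-check failure arose, so a unifier exists.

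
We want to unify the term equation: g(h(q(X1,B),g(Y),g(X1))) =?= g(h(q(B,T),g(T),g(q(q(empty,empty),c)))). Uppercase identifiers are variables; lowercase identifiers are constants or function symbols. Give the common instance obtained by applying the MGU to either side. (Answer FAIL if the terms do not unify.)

Decompose g/1: h(q(X1,B),g(Y),g(X1)) =?= h(q(B,T),g(T),g(q(q(empty,empty),c))).
Decompose h/3: q(X1,B) =?= q(B,T),  g(Y) =?= g(T),  g(X1) =?= g(q(q(empty,empty),c)).
Decompose q/2: X1 =?= B,  B =?= T.
Bind X1 := B; substituting into the one remaining equation that mentions X1 gives: g(B) =?= g(q(q(empty,empty),c)).
Bind B := T; substituting into the one remaining equation that mentions B gives: g(T) =?= g(q(q(empty,empty),c)). Substituting into the earlier binding gives X1 := T.
Decompose g/1: Y =?= T.
Bind Y := T; no other remaining equation mentions Y.
Decompose g/1: T =?= q(q(empty,empty),c).
Bind T := q(q(empty,empty),c). Substituting into the earlier bindings gives X1 := q(q(empty,empty),c), B := q(q(empty,empty),c), Y := q(q(empty,empty),c).
Applying the MGU to either side gives g(h(q(q(q(empty,empty),c),q(q(empty,empty),c)),g(q(q(empty,empty),c)),g(q(q(empty,empty),c)))).

g(h(q(q(q(empty,empty),c),q(q(empty,empty),c)),g(q(q(empty,empty),c)),g(q(q(empty,empty),c))))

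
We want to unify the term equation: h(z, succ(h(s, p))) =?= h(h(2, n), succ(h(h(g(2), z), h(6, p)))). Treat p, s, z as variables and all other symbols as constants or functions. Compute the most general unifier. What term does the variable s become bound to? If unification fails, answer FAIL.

FAIL

Decompose h/2: z =?= h(2, n),  succ(h(s, p)) =?= succ(h(h(g(2), z), h(6, p))).
Bind z := h(2, n); substituting into the remaining equation gives: succ(h(s, p)) =?= succ(h(h(g(2), h(2, n)), h(6, p))).
Decompose succ/1: h(s, p) =?= h(h(g(2), h(2, n)), h(6, p)).
Decompose h/2: s =?= h(g(2), h(2, n)),  p =?= h(6, p).
Bind s := h(g(2), h(2, n)); no other remaining equation mentions s.
Occurs check fails: p occurs in h(6, p); the equation p =?= h(6, p) has no finite solution.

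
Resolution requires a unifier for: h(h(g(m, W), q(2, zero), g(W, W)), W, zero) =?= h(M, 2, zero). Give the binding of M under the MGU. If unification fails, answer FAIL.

h(g(m, 2), q(2, zero), g(2, 2))

Decompose h/3: h(g(m, W), q(2, zero), g(W, W)) =?= M,  W =?= 2,  zero =?= zero.
Bind M := h(g(m, W), q(2, zero), g(W, W)); no other remaining equation mentions M.
Bind W := 2; no other remaining equation mentions W. Substituting into the earlier binding gives M := h(g(m, 2), q(2, zero), g(2, 2)).
Delete trivial equation zero =?= zero.
MGU = { M -> h(g(m, 2), q(2, zero), g(2, 2)), W -> 2 }, so M -> h(g(m, 2), q(2, zero), g(2, 2)).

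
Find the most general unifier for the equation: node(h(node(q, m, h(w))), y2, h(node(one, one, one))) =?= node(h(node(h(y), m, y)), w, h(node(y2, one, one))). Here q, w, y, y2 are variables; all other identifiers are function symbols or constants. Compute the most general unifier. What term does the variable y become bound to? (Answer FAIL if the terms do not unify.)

Decompose node/3: h(node(q, m, h(w))) =?= h(node(h(y), m, y)),  y2 =?= w,  h(node(one, one, one)) =?= h(node(y2, one, one)).
Decompose h/1: node(q, m, h(w)) =?= node(h(y), m, y).
Decompose node/3: q =?= h(y),  m =?= m,  h(w) =?= y.
Bind q := h(y); no other remaining equation mentions q.
Delete trivial equation m =?= m.
Bind y := h(w); no other remaining equation mentions y. Substituting into the earlier binding gives q := h(h(w)).
Bind y2 := w; substituting into the remaining equation gives: h(node(one, one, one)) =?= h(node(w, one, one)).
Decompose h/1: node(one, one, one) =?= node(w, one, one).
Decompose node/3: one =?= w,  one =?= one,  one =?= one.
Bind w := one; no other remaining equation mentions w. Substituting into the earlier bindings gives q := h(h(one)), y := h(one), y2 := one.
Delete trivial equation one =?= one.
Delete trivial equation one =?= one.
MGU = { q -> h(h(one)), y -> h(one), y2 -> one, w -> one }, so y -> h(one).

h(one)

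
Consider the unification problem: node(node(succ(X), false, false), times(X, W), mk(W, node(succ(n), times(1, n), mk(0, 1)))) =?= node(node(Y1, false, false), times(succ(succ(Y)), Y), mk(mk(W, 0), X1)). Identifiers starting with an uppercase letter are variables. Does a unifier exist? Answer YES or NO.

Decompose node/3: node(succ(X), false, false) =?= node(Y1, false, false),  times(X, W) =?= times(succ(succ(Y)), Y),  mk(W, node(succ(n), times(1, n), mk(0, 1))) =?= mk(mk(W, 0), X1).
Decompose node/3: succ(X) =?= Y1,  false =?= false,  false =?= false.
Bind Y1 := succ(X); no other remaining equation mentions Y1.
Delete trivial equation false =?= false.
Delete trivial equation false =?= false.
Decompose times/2: X =?= succ(succ(Y)),  W =?= Y.
Bind X := succ(succ(Y)); no other remaining equation mentions X. Substituting into the earlier binding gives Y1 := succ(succ(succ(Y))).
Bind W := Y; substituting into the remaining equation gives: mk(Y, node(succ(n), times(1, n), mk(0, 1))) =?= mk(mk(Y, 0), X1).
Decompose mk/2: Y =?= mk(Y, 0),  node(succ(n), times(1, n), mk(0, 1)) =?= X1.
Occurs check fails: Y occurs in mk(Y, 0); the equation Y =?= mk(Y, 0) has no finite solution.

NO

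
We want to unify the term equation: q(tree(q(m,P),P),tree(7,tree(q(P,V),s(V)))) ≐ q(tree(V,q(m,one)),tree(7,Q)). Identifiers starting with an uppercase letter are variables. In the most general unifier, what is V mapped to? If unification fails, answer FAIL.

q(m,q(m,one))

Decompose q/2: tree(q(m,P),P) ≐ tree(V,q(m,one)),  tree(7,tree(q(P,V),s(V))) ≐ tree(7,Q).
Decompose tree/2: q(m,P) ≐ V,  P ≐ q(m,one).
Bind V := q(m,P); substituting into the one remaining equation that mentions V gives: tree(7,tree(q(P,q(m,P)),s(q(m,P)))) ≐ tree(7,Q).
Bind P := q(m,one); substituting into the remaining equation gives: tree(7,tree(q(q(m,one),q(m,q(m,one))),s(q(m,q(m,one))))) ≐ tree(7,Q). Substituting into the earlier binding gives V := q(m,q(m,one)).
Decompose tree/2: 7 ≐ 7,  tree(q(q(m,one),q(m,q(m,one))),s(q(m,q(m,one)))) ≐ Q.
Delete trivial equation 7 ≐ 7.
Bind Q := tree(q(q(m,one),q(m,q(m,one))),s(q(m,q(m,one)))).
MGU = { V := q(m,q(m,one)), P := q(m,one), Q := tree(q(q(m,one),q(m,q(m,one))),s(q(m,q(m,one)))) }, so V := q(m,q(m,one)).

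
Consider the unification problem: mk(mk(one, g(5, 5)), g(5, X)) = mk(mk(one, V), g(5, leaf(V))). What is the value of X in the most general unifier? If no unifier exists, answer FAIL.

leaf(g(5, 5))

Decompose mk/2: mk(one, g(5, 5)) = mk(one, V),  g(5, X) = g(5, leaf(V)).
Decompose mk/2: one = one,  g(5, 5) = V.
Delete trivial equation one = one.
Bind V := g(5, 5); substituting into the remaining equation gives: g(5, X) = g(5, leaf(g(5, 5))).
Decompose g/2: 5 = 5,  X = leaf(g(5, 5)).
Delete trivial equation 5 = 5.
Bind X := leaf(g(5, 5)).
MGU = { V -> g(5, 5), X -> leaf(g(5, 5)) }, so X -> leaf(g(5, 5)).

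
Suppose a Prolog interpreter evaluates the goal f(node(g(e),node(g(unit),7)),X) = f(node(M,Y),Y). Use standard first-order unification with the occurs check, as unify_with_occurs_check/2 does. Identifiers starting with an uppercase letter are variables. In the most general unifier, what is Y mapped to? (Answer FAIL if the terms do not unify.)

Decompose f/2: node(g(e),node(g(unit),7)) = node(M,Y),  X = Y.
Decompose node/2: g(e) = M,  node(g(unit),7) = Y.
Bind M := g(e); no other remaining equation mentions M.
Bind Y := node(g(unit),7); substituting into the remaining equation gives: X = node(g(unit),7).
Bind X := node(g(unit),7).
MGU = { M ↦ g(e), Y ↦ node(g(unit),7), X ↦ node(g(unit),7) }, so Y ↦ node(g(unit),7).

node(g(unit),7)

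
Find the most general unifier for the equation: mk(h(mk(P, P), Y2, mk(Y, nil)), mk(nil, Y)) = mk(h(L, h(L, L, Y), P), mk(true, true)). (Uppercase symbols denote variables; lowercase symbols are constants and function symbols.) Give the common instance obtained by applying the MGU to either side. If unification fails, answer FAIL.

FAIL

Decompose mk/2: h(mk(P, P), Y2, mk(Y, nil)) = h(L, h(L, L, Y), P),  mk(nil, Y) = mk(true, true).
Decompose h/3: mk(P, P) = L,  Y2 = h(L, L, Y),  mk(Y, nil) = P.
Bind L := mk(P, P); substituting into the one remaining equation that mentions L gives: Y2 = h(mk(P, P), mk(P, P), Y).
Bind Y2 := h(mk(P, P), mk(P, P), Y); no other remaining equation mentions Y2.
Bind P := mk(Y, nil); no other remaining equation mentions P. Substituting into the earlier bindings gives L := mk(mk(Y, nil), mk(Y, nil)), Y2 := h(mk(mk(Y, nil), mk(Y, nil)), mk(mk(Y, nil), mk(Y, nil)), Y).
Decompose mk/2: nil = true,  Y = true.
Clash: constants nil and true differ; no unifier exists.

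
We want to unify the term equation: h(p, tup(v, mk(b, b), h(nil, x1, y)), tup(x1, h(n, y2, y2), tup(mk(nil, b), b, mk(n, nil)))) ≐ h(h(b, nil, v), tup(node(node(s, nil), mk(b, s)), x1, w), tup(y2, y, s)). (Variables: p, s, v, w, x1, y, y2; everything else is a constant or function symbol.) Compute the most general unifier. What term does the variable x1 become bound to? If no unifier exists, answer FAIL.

Decompose h/3: p ≐ h(b, nil, v),  tup(v, mk(b, b), h(nil, x1, y)) ≐ tup(node(node(s, nil), mk(b, s)), x1, w),  tup(x1, h(n, y2, y2), tup(mk(nil, b), b, mk(n, nil))) ≐ tup(y2, y, s).
Bind p := h(b, nil, v); no other remaining equation mentions p.
Decompose tup/3: v ≐ node(node(s, nil), mk(b, s)),  mk(b, b) ≐ x1,  h(nil, x1, y) ≐ w.
Bind v := node(node(s, nil), mk(b, s)); no other remaining equation mentions v. Substituting into the earlier binding gives p := h(b, nil, node(node(s, nil), mk(b, s))).
Bind x1 := mk(b, b); substituting into the remaining equations gives: h(nil, mk(b, b), y) ≐ w,  tup(mk(b, b), h(n, y2, y2), tup(mk(nil, b), b, mk(n, nil))) ≐ tup(y2, y, s).
Bind w := h(nil, mk(b, b), y); no other remaining equation mentions w.
Decompose tup/3: mk(b, b) ≐ y2,  h(n, y2, y2) ≐ y,  tup(mk(nil, b), b, mk(n, nil)) ≐ s.
Bind y2 := mk(b, b); substituting into the one remaining equation that mentions y2 gives: h(n, mk(b, b), mk(b, b)) ≐ y.
Bind y := h(n, mk(b, b), mk(b, b)); no other remaining equation mentions y. Substituting into the earlier binding gives w := h(nil, mk(b, b), h(n, mk(b, b), mk(b, b))).
Bind s := tup(mk(nil, b), b, mk(n, nil)). Substituting into the earlier bindings gives p := h(b, nil, node(node(tup(mk(nil, b), b, mk(n, nil)), nil), mk(b, tup(mk(nil, b), b, mk(n, nil))))), v := node(node(tup(mk(nil, b), b, mk(n, nil)), nil), mk(b, tup(mk(nil, b), b, mk(n, nil)))).
MGU = { p ↦ h(b, nil, node(node(tup(mk(nil, b), b, mk(n, nil)), nil), mk(b, tup(mk(nil, b), b, mk(n, nil))))), v ↦ node(node(tup(mk(nil, b), b, mk(n, nil)), nil), mk(b, tup(mk(nil, b), b, mk(n, nil)))), x1 ↦ mk(b, b), w ↦ h(nil, mk(b, b), h(n, mk(b, b), mk(b, b))), y2 ↦ mk(b, b), y ↦ h(n, mk(b, b), mk(b, b)), s ↦ tup(mk(nil, b), b, mk(n, nil)) }, so x1 ↦ mk(b, b).

mk(b, b)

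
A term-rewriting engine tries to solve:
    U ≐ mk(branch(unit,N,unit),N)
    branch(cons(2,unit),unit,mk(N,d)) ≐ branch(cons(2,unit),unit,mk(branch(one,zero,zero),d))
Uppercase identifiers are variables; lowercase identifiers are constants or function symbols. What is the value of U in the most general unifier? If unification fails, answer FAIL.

Bind U := mk(branch(unit,N,unit),N); no other remaining equation mentions U.
Decompose branch/3: cons(2,unit) ≐ cons(2,unit),  unit ≐ unit,  mk(N,d) ≐ mk(branch(one,zero,zero),d).
Delete trivial equation cons(2,unit) ≐ cons(2,unit).
Delete trivial equation unit ≐ unit.
Decompose mk/2: N ≐ branch(one,zero,zero),  d ≐ d.
Bind N := branch(one,zero,zero); no other remaining equation mentions N. Substituting into the earlier binding gives U := mk(branch(unit,branch(one,zero,zero),unit),branch(one,zero,zero)).
Delete trivial equation d ≐ d.
MGU = { U := mk(branch(unit,branch(one,zero,zero),unit),branch(one,zero,zero)), N := branch(one,zero,zero) }, so U := mk(branch(unit,branch(one,zero,zero),unit),branch(one,zero,zero)).

mk(branch(unit,branch(one,zero,zero),unit),branch(one,zero,zero))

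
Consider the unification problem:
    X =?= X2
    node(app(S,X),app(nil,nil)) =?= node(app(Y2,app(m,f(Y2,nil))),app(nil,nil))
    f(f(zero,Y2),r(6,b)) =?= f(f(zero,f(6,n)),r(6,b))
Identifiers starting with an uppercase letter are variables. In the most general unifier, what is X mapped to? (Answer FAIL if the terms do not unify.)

app(m,f(f(6,n),nil))

Bind X := X2; substituting into the one remaining equation that mentions X gives: node(app(S,X2),app(nil,nil)) =?= node(app(Y2,app(m,f(Y2,nil))),app(nil,nil)).
Decompose node/2: app(S,X2) =?= app(Y2,app(m,f(Y2,nil))),  app(nil,nil) =?= app(nil,nil).
Decompose app/2: S =?= Y2,  X2 =?= app(m,f(Y2,nil)).
Bind S := Y2; no other remaining equation mentions S.
Bind X2 := app(m,f(Y2,nil)); no other remaining equation mentions X2. Substituting into the earlier binding gives X := app(m,f(Y2,nil)).
Delete trivial equation app(nil,nil) =?= app(nil,nil).
Decompose f/2: f(zero,Y2) =?= f(zero,f(6,n)),  r(6,b) =?= r(6,b).
Decompose f/2: zero =?= zero,  Y2 =?= f(6,n).
Delete trivial equation zero =?= zero.
Bind Y2 := f(6,n); no other remaining equation mentions Y2. Substituting into the earlier bindings gives X := app(m,f(f(6,n),nil)), S := f(6,n), X2 := app(m,f(f(6,n),nil)).
Delete trivial equation r(6,b) =?= r(6,b).
MGU = { X := app(m,f(f(6,n),nil)), S := f(6,n), X2 := app(m,f(f(6,n),nil)), Y2 := f(6,n) }, so X := app(m,f(f(6,n),nil)).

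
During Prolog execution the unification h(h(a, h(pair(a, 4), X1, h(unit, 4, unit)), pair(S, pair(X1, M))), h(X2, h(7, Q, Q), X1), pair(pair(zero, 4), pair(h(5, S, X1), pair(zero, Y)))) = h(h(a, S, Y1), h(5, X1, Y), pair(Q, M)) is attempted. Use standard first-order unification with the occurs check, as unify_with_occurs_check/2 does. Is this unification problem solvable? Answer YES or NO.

YES

Decompose h/3: h(a, h(pair(a, 4), X1, h(unit, 4, unit)), pair(S, pair(X1, M))) = h(a, S, Y1),  h(X2, h(7, Q, Q), X1) = h(5, X1, Y),  pair(pair(zero, 4), pair(h(5, S, X1), pair(zero, Y))) = pair(Q, M).
Decompose h/3: a = a,  h(pair(a, 4), X1, h(unit, 4, unit)) = S,  pair(S, pair(X1, M)) = Y1.
Delete trivial equation a = a.
Bind S := h(pair(a, 4), X1, h(unit, 4, unit)); substituting into the 2 remaining equations that mention S gives: pair(h(pair(a, 4), X1, h(unit, 4, unit)), pair(X1, M)) = Y1,  pair(pair(zero, 4), pair(h(5, h(pair(a, 4), X1, h(unit, 4, unit)), X1), pair(zero, Y))) = pair(Q, M).
Bind Y1 := pair(h(pair(a, 4), X1, h(unit, 4, unit)), pair(X1, M)); no other remaining equation mentions Y1.
Decompose h/3: X2 = 5,  h(7, Q, Q) = X1,  X1 = Y.
Bind X2 := 5; no other remaining equation mentions X2.
Bind X1 := h(7, Q, Q); substituting into the remaining equations gives: h(7, Q, Q) = Y,  pair(pair(zero, 4), pair(h(5, h(pair(a, 4), h(7, Q, Q), h(unit, 4, unit)), h(7, Q, Q)), pair(zero, Y))) = pair(Q, M). Substituting into the earlier bindings gives S := h(pair(a, 4), h(7, Q, Q), h(unit, 4, unit)), Y1 := pair(h(pair(a, 4), h(7, Q, Q), h(unit, 4, unit)), pair(h(7, Q, Q), M)).
Bind Y := h(7, Q, Q); substituting into the remaining equation gives: pair(pair(zero, 4), pair(h(5, h(pair(a, 4), h(7, Q, Q), h(unit, 4, unit)), h(7, Q, Q)), pair(zero, h(7, Q, Q)))) = pair(Q, M).
Decompose pair/2: pair(zero, 4) = Q,  pair(h(5, h(pair(a, 4), h(7, Q, Q), h(unit, 4, unit)), h(7, Q, Q)), pair(zero, h(7, Q, Q))) = M.
Bind Q := pair(zero, 4); substituting into the remaining equation gives: pair(h(5, h(pair(a, 4), h(7, pair(zero, 4), pair(zero, 4)), h(unit, 4, unit)), h(7, pair(zero, 4), pair(zero, 4))), pair(zero, h(7, pair(zero, 4), pair(zero, 4)))) = M. Substituting into the earlier bindings gives S := h(pair(a, 4), h(7, pair(zero, 4), pair(zero, 4)), h(unit, 4, unit)), Y1 := pair(h(pair(a, 4), h(7, pair(zero, 4), pair(zero, 4)), h(unit, 4, unit)), pair(h(7, pair(zero, 4), pair(zero, 4)), M)), X1 := h(7, pair(zero, 4), pair(zero, 4)), Y := h(7, pair(zero, 4), pair(zero, 4)).
Bind M := pair(h(5, h(pair(a, 4), h(7, pair(zero, 4), pair(zero, 4)), h(unit, 4, unit)), h(7, pair(zero, 4), pair(zero, 4))), pair(zero, h(7, pair(zero, 4), pair(zero, 4)))). Substituting into the earlier binding gives Y1 := pair(h(pair(a, 4), h(7, pair(zero, 4), pair(zero, 4)), h(unit, 4, unit)), pair(h(7, pair(zero, 4), pair(zero, 4)), pair(h(5, h(pair(a, 4), h(7, pair(zero, 4), pair(zero, 4)), h(unit, 4, unit)), h(7, pair(zero, 4), pair(zero, 4))), pair(zero, h(7, pair(zero, 4), pair(zero, 4)))))).
No equations remain and no clash or occurs-check failure arose, so a unifier exists.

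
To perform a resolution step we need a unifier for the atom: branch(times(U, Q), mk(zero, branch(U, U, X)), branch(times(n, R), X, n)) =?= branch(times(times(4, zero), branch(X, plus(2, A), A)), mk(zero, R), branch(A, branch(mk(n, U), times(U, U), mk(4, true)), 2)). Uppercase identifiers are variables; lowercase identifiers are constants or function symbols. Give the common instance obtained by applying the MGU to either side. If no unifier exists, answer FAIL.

FAIL

Decompose branch/3: times(U, Q) =?= times(times(4, zero), branch(X, plus(2, A), A)),  mk(zero, branch(U, U, X)) =?= mk(zero, R),  branch(times(n, R), X, n) =?= branch(A, branch(mk(n, U), times(U, U), mk(4, true)), 2).
Decompose times/2: U =?= times(4, zero),  Q =?= branch(X, plus(2, A), A).
Bind U := times(4, zero); substituting into the 2 remaining equations that mention U gives: mk(zero, branch(times(4, zero), times(4, zero), X)) =?= mk(zero, R),  branch(times(n, R), X, n) =?= branch(A, branch(mk(n, times(4, zero)), times(times(4, zero), times(4, zero)), mk(4, true)), 2).
Bind Q := branch(X, plus(2, A), A); no other remaining equation mentions Q.
Decompose mk/2: zero =?= zero,  branch(times(4, zero), times(4, zero), X) =?= R.
Delete trivial equation zero =?= zero.
Bind R := branch(times(4, zero), times(4, zero), X); substituting into the remaining equation gives: branch(times(n, branch(times(4, zero), times(4, zero), X)), X, n) =?= branch(A, branch(mk(n, times(4, zero)), times(times(4, zero), times(4, zero)), mk(4, true)), 2).
Decompose branch/3: times(n, branch(times(4, zero), times(4, zero), X)) =?= A,  X =?= branch(mk(n, times(4, zero)), times(times(4, zero), times(4, zero)), mk(4, true)),  n =?= 2.
Bind A := times(n, branch(times(4, zero), times(4, zero), X)); no other remaining equation mentions A. Substituting into the earlier binding gives Q := branch(X, plus(2, times(n, branch(times(4, zero), times(4, zero), X))), times(n, branch(times(4, zero), times(4, zero), X))).
Bind X := branch(mk(n, times(4, zero)), times(times(4, zero), times(4, zero)), mk(4, true)); no other remaining equation mentions X. Substituting into the earlier bindings gives Q := branch(branch(mk(n, times(4, zero)), times(times(4, zero), times(4, zero)), mk(4, true)), plus(2, times(n, branch(times(4, zero), times(4, zero), branch(mk(n, times(4, zero)), times(times(4, zero), times(4, zero)), mk(4, true))))), times(n, branch(times(4, zero), times(4, zero), branch(mk(n, times(4, zero)), times(times(4, zero), times(4, zero)), mk(4, true))))), R := branch(times(4, zero), times(4, zero), branch(mk(n, times(4, zero)), times(times(4, zero), times(4, zero)), mk(4, true))), A := times(n, branch(times(4, zero), times(4, zero), branch(mk(n, times(4, zero)), times(times(4, zero), times(4, zero)), mk(4, true)))).
Clash: constants n and 2 differ; no unifier exists.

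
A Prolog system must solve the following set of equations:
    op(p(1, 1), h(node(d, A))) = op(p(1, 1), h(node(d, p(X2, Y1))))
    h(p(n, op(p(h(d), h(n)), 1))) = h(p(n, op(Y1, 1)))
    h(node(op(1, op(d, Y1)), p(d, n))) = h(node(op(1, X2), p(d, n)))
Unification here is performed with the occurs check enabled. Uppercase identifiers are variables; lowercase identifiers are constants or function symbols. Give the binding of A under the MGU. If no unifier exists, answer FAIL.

p(op(d, p(h(d), h(n))), p(h(d), h(n)))

Decompose op/2: p(1, 1) = p(1, 1),  h(node(d, A)) = h(node(d, p(X2, Y1))).
Delete trivial equation p(1, 1) = p(1, 1).
Decompose h/1: node(d, A) = node(d, p(X2, Y1)).
Decompose node/2: d = d,  A = p(X2, Y1).
Delete trivial equation d = d.
Bind A := p(X2, Y1); no other remaining equation mentions A.
Decompose h/1: p(n, op(p(h(d), h(n)), 1)) = p(n, op(Y1, 1)).
Decompose p/2: n = n,  op(p(h(d), h(n)), 1) = op(Y1, 1).
Delete trivial equation n = n.
Decompose op/2: p(h(d), h(n)) = Y1,  1 = 1.
Bind Y1 := p(h(d), h(n)); substituting into the one remaining equation that mentions Y1 gives: h(node(op(1, op(d, p(h(d), h(n)))), p(d, n))) = h(node(op(1, X2), p(d, n))). Substituting into the earlier binding gives A := p(X2, p(h(d), h(n))).
Delete trivial equation 1 = 1.
Decompose h/1: node(op(1, op(d, p(h(d), h(n)))), p(d, n)) = node(op(1, X2), p(d, n)).
Decompose node/2: op(1, op(d, p(h(d), h(n)))) = op(1, X2),  p(d, n) = p(d, n).
Decompose op/2: 1 = 1,  op(d, p(h(d), h(n))) = X2.
Delete trivial equation 1 = 1.
Bind X2 := op(d, p(h(d), h(n))); no other remaining equation mentions X2. Substituting into the earlier binding gives A := p(op(d, p(h(d), h(n))), p(h(d), h(n))).
Delete trivial equation p(d, n) = p(d, n).
MGU = { A ↦ p(op(d, p(h(d), h(n))), p(h(d), h(n))), Y1 ↦ p(h(d), h(n)), X2 ↦ op(d, p(h(d), h(n))) }, so A ↦ p(op(d, p(h(d), h(n))), p(h(d), h(n))).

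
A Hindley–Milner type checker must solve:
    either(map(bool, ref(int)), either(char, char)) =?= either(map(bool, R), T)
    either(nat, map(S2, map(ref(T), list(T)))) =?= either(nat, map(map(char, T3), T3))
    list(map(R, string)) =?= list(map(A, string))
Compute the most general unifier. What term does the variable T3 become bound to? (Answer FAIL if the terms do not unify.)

map(ref(either(char, char)), list(either(char, char)))

Decompose either/2: map(bool, ref(int)) =?= map(bool, R),  either(char, char) =?= T.
Decompose map/2: bool =?= bool,  ref(int) =?= R.
Delete trivial equation bool =?= bool.
Bind R := ref(int); substituting into the one remaining equation that mentions R gives: list(map(ref(int), string)) =?= list(map(A, string)).
Bind T := either(char, char); substituting into the one remaining equation that mentions T gives: either(nat, map(S2, map(ref(either(char, char)), list(either(char, char))))) =?= either(nat, map(map(char, T3), T3)).
Decompose either/2: nat =?= nat,  map(S2, map(ref(either(char, char)), list(either(char, char)))) =?= map(map(char, T3), T3).
Delete trivial equation nat =?= nat.
Decompose map/2: S2 =?= map(char, T3),  map(ref(either(char, char)), list(either(char, char))) =?= T3.
Bind S2 := map(char, T3); no other remaining equation mentions S2.
Bind T3 := map(ref(either(char, char)), list(either(char, char))); no other remaining equation mentions T3. Substituting into the earlier binding gives S2 := map(char, map(ref(either(char, char)), list(either(char, char)))).
Decompose list/1: map(ref(int), string) =?= map(A, string).
Decompose map/2: ref(int) =?= A,  string =?= string.
Bind A := ref(int); no other remaining equation mentions A.
Delete trivial equation string =?= string.
MGU = { R ↦ ref(int), T ↦ either(char, char), S2 ↦ map(char, map(ref(either(char, char)), list(either(char, char)))), T3 ↦ map(ref(either(char, char)), list(either(char, char))), A ↦ ref(int) }, so T3 ↦ map(ref(either(char, char)), list(either(char, char))).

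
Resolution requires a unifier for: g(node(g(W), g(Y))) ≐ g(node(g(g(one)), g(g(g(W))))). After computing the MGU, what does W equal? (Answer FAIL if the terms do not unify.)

g(one)

Decompose g/1: node(g(W), g(Y)) ≐ node(g(g(one)), g(g(g(W)))).
Decompose node/2: g(W) ≐ g(g(one)),  g(Y) ≐ g(g(g(W))).
Decompose g/1: W ≐ g(one).
Bind W := g(one); substituting into the remaining equation gives: g(Y) ≐ g(g(g(g(one)))).
Decompose g/1: Y ≐ g(g(g(one))).
Bind Y := g(g(g(one))).
MGU = { W := g(one), Y := g(g(g(one))) }, so W := g(one).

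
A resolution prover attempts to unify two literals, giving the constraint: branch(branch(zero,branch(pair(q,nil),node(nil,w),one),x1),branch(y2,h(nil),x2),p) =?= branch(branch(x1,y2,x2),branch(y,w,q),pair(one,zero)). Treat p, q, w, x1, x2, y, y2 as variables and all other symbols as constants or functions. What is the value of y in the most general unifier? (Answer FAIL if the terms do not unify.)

branch(pair(zero,nil),node(nil,h(nil)),one)

Decompose branch/3: branch(zero,branch(pair(q,nil),node(nil,w),one),x1) =?= branch(x1,y2,x2),  branch(y2,h(nil),x2) =?= branch(y,w,q),  p =?= pair(one,zero).
Decompose branch/3: zero =?= x1,  branch(pair(q,nil),node(nil,w),one) =?= y2,  x1 =?= x2.
Bind x1 := zero; substituting into the one remaining equation that mentions x1 gives: zero =?= x2.
Bind y2 := branch(pair(q,nil),node(nil,w),one); substituting into the one remaining equation that mentions y2 gives: branch(branch(pair(q,nil),node(nil,w),one),h(nil),x2) =?= branch(y,w,q).
Bind x2 := zero; substituting into the one remaining equation that mentions x2 gives: branch(branch(pair(q,nil),node(nil,w),one),h(nil),zero) =?= branch(y,w,q).
Decompose branch/3: branch(pair(q,nil),node(nil,w),one) =?= y,  h(nil) =?= w,  zero =?= q.
Bind y := branch(pair(q,nil),node(nil,w),one); no other remaining equation mentions y.
Bind w := h(nil); no other remaining equation mentions w. Substituting into the earlier bindings gives y2 := branch(pair(q,nil),node(nil,h(nil)),one), y := branch(pair(q,nil),node(nil,h(nil)),one).
Bind q := zero; no other remaining equation mentions q. Substituting into the earlier bindings gives y2 := branch(pair(zero,nil),node(nil,h(nil)),one), y := branch(pair(zero,nil),node(nil,h(nil)),one).
Bind p := pair(one,zero).
MGU = { x1 := zero, y2 := branch(pair(zero,nil),node(nil,h(nil)),one), x2 := zero, y := branch(pair(zero,nil),node(nil,h(nil)),one), w := h(nil), q := zero, p := pair(one,zero) }, so y := branch(pair(zero,nil),node(nil,h(nil)),one).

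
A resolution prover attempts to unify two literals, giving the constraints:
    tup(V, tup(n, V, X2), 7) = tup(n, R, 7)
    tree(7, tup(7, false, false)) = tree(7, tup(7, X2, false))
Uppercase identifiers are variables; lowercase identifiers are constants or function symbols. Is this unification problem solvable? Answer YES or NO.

Decompose tup/3: V = n,  tup(n, V, X2) = R,  7 = 7.
Bind V := n; substituting into the one remaining equation that mentions V gives: tup(n, n, X2) = R.
Bind R := tup(n, n, X2); no other remaining equation mentions R.
Delete trivial equation 7 = 7.
Decompose tree/2: 7 = 7,  tup(7, false, false) = tup(7, X2, false).
Delete trivial equation 7 = 7.
Decompose tup/3: 7 = 7,  false = X2,  false = false.
Delete trivial equation 7 = 7.
Bind X2 := false; no other remaining equation mentions X2. Substituting into the earlier binding gives R := tup(n, n, false).
Delete trivial equation false = false.
No equations remain and no clash or occurs-check failure arose, so a unifier exists.

YES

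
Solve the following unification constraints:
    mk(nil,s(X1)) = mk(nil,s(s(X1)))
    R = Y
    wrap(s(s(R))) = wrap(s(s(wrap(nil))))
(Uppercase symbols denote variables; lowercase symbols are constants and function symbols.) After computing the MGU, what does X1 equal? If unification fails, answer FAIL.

FAIL

Decompose mk/2: nil = nil,  s(X1) = s(s(X1)).
Delete trivial equation nil = nil.
Decompose s/1: X1 = s(X1).
Occurs check fails: X1 occurs in s(X1); the equation X1 = s(X1) has no finite solution.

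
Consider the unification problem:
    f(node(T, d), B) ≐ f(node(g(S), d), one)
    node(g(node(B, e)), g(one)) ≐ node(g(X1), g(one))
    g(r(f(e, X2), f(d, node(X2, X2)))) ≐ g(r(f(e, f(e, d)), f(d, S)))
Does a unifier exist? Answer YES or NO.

Decompose f/2: node(T, d) ≐ node(g(S), d),  B ≐ one.
Decompose node/2: T ≐ g(S),  d ≐ d.
Bind T := g(S); no other remaining equation mentions T.
Delete trivial equation d ≐ d.
Bind B := one; substituting into the one remaining equation that mentions B gives: node(g(node(one, e)), g(one)) ≐ node(g(X1), g(one)).
Decompose node/2: g(node(one, e)) ≐ g(X1),  g(one) ≐ g(one).
Decompose g/1: node(one, e) ≐ X1.
Bind X1 := node(one, e); no other remaining equation mentions X1.
Delete trivial equation g(one) ≐ g(one).
Decompose g/1: r(f(e, X2), f(d, node(X2, X2))) ≐ r(f(e, f(e, d)), f(d, S)).
Decompose r/2: f(e, X2) ≐ f(e, f(e, d)),  f(d, node(X2, X2)) ≐ f(d, S).
Decompose f/2: e ≐ e,  X2 ≐ f(e, d).
Delete trivial equation e ≐ e.
Bind X2 := f(e, d); substituting into the remaining equation gives: f(d, node(f(e, d), f(e, d))) ≐ f(d, S).
Decompose f/2: d ≐ d,  node(f(e, d), f(e, d)) ≐ S.
Delete trivial equation d ≐ d.
Bind S := node(f(e, d), f(e, d)). Substituting into the earlier binding gives T := g(node(f(e, d), f(e, d))).
No equations remain and no clash or occurs-check failure arose, so a unifier exists.

YES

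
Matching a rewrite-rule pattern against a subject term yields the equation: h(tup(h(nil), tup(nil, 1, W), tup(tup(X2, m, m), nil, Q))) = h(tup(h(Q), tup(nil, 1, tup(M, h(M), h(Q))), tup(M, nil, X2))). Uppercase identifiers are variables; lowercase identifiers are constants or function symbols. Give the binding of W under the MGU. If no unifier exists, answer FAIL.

Decompose h/1: tup(h(nil), tup(nil, 1, W), tup(tup(X2, m, m), nil, Q)) = tup(h(Q), tup(nil, 1, tup(M, h(M), h(Q))), tup(M, nil, X2)).
Decompose tup/3: h(nil) = h(Q),  tup(nil, 1, W) = tup(nil, 1, tup(M, h(M), h(Q))),  tup(tup(X2, m, m), nil, Q) = tup(M, nil, X2).
Decompose h/1: nil = Q.
Bind Q := nil; substituting into the remaining equations gives: tup(nil, 1, W) = tup(nil, 1, tup(M, h(M), h(nil))),  tup(tup(X2, m, m), nil, nil) = tup(M, nil, X2).
Decompose tup/3: nil = nil,  1 = 1,  W = tup(M, h(M), h(nil)).
Delete trivial equation nil = nil.
Delete trivial equation 1 = 1.
Bind W := tup(M, h(M), h(nil)); no other remaining equation mentions W.
Decompose tup/3: tup(X2, m, m) = M,  nil = nil,  nil = X2.
Bind M := tup(X2, m, m); no other remaining equation mentions M. Substituting into the earlier binding gives W := tup(tup(X2, m, m), h(tup(X2, m, m)), h(nil)).
Delete trivial equation nil = nil.
Bind X2 := nil. Substituting into the earlier bindings gives W := tup(tup(nil, m, m), h(tup(nil, m, m)), h(nil)), M := tup(nil, m, m).
MGU = { Q := nil, W := tup(tup(nil, m, m), h(tup(nil, m, m)), h(nil)), M := tup(nil, m, m), X2 := nil }, so W := tup(tup(nil, m, m), h(tup(nil, m, m)), h(nil)).

tup(tup(nil, m, m), h(tup(nil, m, m)), h(nil))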